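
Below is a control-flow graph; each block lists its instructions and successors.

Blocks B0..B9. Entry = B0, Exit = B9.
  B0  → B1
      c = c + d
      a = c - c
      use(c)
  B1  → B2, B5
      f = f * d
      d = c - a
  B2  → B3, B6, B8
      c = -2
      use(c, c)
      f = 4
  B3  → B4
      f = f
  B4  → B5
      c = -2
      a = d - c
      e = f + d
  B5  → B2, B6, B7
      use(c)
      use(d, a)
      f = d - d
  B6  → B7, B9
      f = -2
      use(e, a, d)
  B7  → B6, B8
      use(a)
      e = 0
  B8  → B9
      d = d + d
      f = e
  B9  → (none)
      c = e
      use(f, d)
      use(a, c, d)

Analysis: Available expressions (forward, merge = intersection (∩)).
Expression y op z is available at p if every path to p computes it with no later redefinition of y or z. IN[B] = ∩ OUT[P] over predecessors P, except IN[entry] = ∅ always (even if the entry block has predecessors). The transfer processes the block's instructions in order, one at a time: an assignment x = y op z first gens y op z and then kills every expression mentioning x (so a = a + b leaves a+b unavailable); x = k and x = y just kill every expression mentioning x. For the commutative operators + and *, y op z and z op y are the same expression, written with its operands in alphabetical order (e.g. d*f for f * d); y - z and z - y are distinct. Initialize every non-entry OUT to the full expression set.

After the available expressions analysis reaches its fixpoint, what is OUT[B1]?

Answer: {c-a, c-c}

Working:
Per-block solution:
  B0:   IN={}   OUT={c-c}
  B1:   IN={c-c}   OUT={c-a, c-c}
  B2:   IN={}   OUT={}
  B3:   IN={}   OUT={}
  B4:   IN={}   OUT={d+f, d-c}
  B5:   IN={}   OUT={d-d}
  B6:   IN={}   OUT={}
  B7:   IN={}   OUT={}
  B8:   IN={}   OUT={}
  B9:   IN={}   OUT={}

Merge at B1: IN[B1] = OUT[B0] = {c-c}
Applying B1's transfer function to that IN value gives OUT[B1] (row B1 above).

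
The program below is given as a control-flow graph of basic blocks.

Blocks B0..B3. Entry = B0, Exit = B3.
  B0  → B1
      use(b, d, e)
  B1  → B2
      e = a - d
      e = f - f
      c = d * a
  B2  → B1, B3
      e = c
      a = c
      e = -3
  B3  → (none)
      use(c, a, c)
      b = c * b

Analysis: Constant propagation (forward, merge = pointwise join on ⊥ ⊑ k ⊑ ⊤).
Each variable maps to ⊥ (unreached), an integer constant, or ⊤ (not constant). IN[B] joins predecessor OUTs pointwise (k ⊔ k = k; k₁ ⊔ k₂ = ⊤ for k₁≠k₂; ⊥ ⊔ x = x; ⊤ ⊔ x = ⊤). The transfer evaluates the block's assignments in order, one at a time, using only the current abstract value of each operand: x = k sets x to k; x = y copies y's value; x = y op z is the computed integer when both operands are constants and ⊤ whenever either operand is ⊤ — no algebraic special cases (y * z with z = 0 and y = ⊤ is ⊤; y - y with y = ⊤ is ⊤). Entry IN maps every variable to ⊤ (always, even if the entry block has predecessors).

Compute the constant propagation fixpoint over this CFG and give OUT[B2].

Answer: {a: ⊤, b: ⊤, c: ⊤, d: ⊤, e: -3, f: ⊤}

Trace:
Per-block solution:
  B0: | IN=(all ⊤) | OUT=(all ⊤)
  B1: | IN=(all ⊤) | OUT=(all ⊤)
  B2: | IN=(all ⊤) | OUT={e:-3; rest ⊤}
  B3: | IN={e:-3; rest ⊤} | OUT={e:-3; rest ⊤}

Merge at B2: IN[B2] = OUT[B1] = {a: ⊤, b: ⊤, c: ⊤, d: ⊤, e: ⊤, f: ⊤}
Applying B2's transfer function to that IN value gives OUT[B2] (row B2 above).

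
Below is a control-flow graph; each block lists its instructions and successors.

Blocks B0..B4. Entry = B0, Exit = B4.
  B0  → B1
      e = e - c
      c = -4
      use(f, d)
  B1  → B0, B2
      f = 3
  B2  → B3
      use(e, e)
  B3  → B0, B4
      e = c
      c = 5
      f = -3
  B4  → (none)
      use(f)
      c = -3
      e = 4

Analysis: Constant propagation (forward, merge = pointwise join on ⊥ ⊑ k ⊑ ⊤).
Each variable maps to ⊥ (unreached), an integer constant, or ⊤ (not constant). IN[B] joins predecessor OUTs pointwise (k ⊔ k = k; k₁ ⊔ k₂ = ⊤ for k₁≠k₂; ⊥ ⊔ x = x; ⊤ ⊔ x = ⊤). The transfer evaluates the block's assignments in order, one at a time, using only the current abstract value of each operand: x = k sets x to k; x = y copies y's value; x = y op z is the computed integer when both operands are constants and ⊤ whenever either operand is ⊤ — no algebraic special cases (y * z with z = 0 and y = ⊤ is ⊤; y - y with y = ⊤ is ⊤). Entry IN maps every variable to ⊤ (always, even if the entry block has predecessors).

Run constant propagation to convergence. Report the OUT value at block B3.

Answer: {a: ⊤, b: ⊤, c: 5, d: ⊤, e: -4, f: -3}

Trace:
Fixpoint table:
  B0:   IN=(all ⊤)   OUT={c:-4; rest ⊤}
  B1:   IN={c:-4; rest ⊤}   OUT={c:-4, f:3; rest ⊤}
  B2:   IN={c:-4, f:3; rest ⊤}   OUT={c:-4, f:3; rest ⊤}
  B3:   IN={c:-4, f:3; rest ⊤}   OUT={c:5, e:-4, f:-3; rest ⊤}
  B4:   IN={c:5, e:-4, f:-3; rest ⊤}   OUT={c:-3, e:4, f:-3; rest ⊤}

Merge at B3: IN[B3] = OUT[B2] = {a: ⊤, b: ⊤, c: -4, d: ⊤, e: ⊤, f: 3}
Applying B3's transfer function to that IN value gives OUT[B3] (row B3 above).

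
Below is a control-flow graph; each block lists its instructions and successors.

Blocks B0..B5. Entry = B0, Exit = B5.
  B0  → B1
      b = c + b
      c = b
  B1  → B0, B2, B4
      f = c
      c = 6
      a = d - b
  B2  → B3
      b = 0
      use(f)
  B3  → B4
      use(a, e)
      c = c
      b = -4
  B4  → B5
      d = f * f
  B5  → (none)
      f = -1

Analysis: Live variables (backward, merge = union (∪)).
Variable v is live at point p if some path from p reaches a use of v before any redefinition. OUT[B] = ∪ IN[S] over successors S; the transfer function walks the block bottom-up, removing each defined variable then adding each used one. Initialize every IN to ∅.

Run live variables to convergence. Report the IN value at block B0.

Answer: {b, c, d, e}

Derivation:
Per-block solution:
  B0: | IN={b, c, d, e} | OUT={b, c, d, e}
  B1: | IN={b, c, d, e} | OUT={a, b, c, d, e, f}
  B2: | IN={a, c, e, f} | OUT={a, c, e, f}
  B3: | IN={a, c, e, f} | OUT={f}
  B4: | IN={f} | OUT={}
  B5: | IN={} | OUT={}

Merge at B0: OUT[B0] = IN[B1] = {b, c, d, e}
Applying B0's transfer function to that OUT value gives IN[B0] (row B0 above).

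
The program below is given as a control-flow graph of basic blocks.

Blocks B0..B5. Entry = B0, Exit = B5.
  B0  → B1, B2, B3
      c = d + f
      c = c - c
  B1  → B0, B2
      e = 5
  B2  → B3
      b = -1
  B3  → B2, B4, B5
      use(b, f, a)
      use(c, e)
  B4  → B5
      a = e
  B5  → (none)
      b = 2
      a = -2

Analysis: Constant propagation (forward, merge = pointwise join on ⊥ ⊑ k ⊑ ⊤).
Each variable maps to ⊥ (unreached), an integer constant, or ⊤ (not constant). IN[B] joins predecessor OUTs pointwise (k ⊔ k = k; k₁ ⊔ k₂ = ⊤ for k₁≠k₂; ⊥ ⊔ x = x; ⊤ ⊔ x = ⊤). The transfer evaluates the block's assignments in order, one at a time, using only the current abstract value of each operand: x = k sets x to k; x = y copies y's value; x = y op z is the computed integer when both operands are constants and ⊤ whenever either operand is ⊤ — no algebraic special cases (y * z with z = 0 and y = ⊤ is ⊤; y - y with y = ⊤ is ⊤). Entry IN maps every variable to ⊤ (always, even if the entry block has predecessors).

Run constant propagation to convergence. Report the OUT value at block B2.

Answer: {a: ⊤, b: -1, c: ⊤, d: ⊤, e: ⊤, f: ⊤}

Trace:
Converged values:
  B0: | IN=(all ⊤) | OUT=(all ⊤)
  B1: | IN=(all ⊤) | OUT={e:5; rest ⊤}
  B2: | IN=(all ⊤) | OUT={b:-1; rest ⊤}
  B3: | IN=(all ⊤) | OUT=(all ⊤)
  B4: | IN=(all ⊤) | OUT=(all ⊤)
  B5: | IN=(all ⊤) | OUT={a:-2, b:2; rest ⊤}

Merge at B2: IN[B2] = OUT[B0] ⊔ OUT[B1] ⊔ OUT[B3] = {a: ⊤, b: ⊤, c: ⊤, d: ⊤, e: ⊤, f: ⊤}
Applying B2's transfer function to that IN value gives OUT[B2] (row B2 above).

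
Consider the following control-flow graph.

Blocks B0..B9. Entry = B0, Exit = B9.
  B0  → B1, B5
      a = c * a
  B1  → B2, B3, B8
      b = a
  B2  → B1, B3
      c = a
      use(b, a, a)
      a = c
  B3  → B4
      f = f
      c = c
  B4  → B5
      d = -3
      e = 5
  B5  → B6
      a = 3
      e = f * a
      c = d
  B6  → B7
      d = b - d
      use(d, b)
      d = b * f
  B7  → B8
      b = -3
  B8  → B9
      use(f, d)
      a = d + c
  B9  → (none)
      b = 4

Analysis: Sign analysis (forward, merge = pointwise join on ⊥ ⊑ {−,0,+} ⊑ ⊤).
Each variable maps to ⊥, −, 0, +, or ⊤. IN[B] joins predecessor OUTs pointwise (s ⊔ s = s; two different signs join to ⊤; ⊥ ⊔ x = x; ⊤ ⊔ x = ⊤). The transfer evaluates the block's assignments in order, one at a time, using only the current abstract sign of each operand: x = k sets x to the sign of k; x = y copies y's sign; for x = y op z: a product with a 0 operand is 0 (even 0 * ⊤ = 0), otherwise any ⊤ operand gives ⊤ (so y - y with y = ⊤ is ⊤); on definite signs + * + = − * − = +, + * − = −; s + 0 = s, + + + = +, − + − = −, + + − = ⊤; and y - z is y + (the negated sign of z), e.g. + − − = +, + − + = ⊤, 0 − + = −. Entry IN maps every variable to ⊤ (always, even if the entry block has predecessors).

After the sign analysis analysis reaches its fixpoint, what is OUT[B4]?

Answer: {a: ⊤, b: ⊤, c: ⊤, d: -, e: +, f: ⊤}

Working:
Per-block solution:
  B0:  IN=(all ⊤)  OUT=(all ⊤)
  B1:  IN=(all ⊤)  OUT=(all ⊤)
  B2:  IN=(all ⊤)  OUT=(all ⊤)
  B3:  IN=(all ⊤)  OUT=(all ⊤)
  B4:  IN=(all ⊤)  OUT={d:-, e:+; rest ⊤}
  B5:  IN=(all ⊤)  OUT={a:+; rest ⊤}
  B6:  IN={a:+; rest ⊤}  OUT={a:+; rest ⊤}
  B7:  IN={a:+; rest ⊤}  OUT={a:+, b:-; rest ⊤}
  B8:  IN=(all ⊤)  OUT=(all ⊤)
  B9:  IN=(all ⊤)  OUT={b:+; rest ⊤}

Merge at B4: IN[B4] = OUT[B3] = {a: ⊤, b: ⊤, c: ⊤, d: ⊤, e: ⊤, f: ⊤}
Applying B4's transfer function to that IN value gives OUT[B4] (row B4 above).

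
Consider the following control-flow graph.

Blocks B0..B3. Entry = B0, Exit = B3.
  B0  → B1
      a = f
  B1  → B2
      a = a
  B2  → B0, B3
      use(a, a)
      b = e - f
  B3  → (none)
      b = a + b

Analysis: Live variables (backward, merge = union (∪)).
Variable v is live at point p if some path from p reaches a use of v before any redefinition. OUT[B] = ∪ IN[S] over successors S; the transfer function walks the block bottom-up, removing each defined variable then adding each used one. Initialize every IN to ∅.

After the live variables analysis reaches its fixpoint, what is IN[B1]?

Answer: {a, e, f}

Derivation:
Per-block solution:
  B0:  IN={e, f}  OUT={a, e, f}
  B1:  IN={a, e, f}  OUT={a, e, f}
  B2:  IN={a, e, f}  OUT={a, b, e, f}
  B3:  IN={a, b}  OUT={}

Merge at B1: OUT[B1] = IN[B2] = {a, e, f}
Applying B1's transfer function to that OUT value gives IN[B1] (row B1 above).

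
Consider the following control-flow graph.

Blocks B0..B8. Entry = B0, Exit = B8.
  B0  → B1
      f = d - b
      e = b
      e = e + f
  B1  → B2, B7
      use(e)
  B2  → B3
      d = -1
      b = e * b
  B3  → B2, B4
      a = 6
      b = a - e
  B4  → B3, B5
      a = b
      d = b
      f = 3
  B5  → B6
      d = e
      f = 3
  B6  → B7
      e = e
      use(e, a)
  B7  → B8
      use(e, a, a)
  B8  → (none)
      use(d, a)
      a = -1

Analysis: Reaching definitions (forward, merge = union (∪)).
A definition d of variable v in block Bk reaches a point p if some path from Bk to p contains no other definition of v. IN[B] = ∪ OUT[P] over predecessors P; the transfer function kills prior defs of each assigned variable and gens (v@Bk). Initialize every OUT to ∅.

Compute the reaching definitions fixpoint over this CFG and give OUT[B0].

Fixpoint table:
  B0: | IN={} | OUT={e@B0, f@B0}
  B1: | IN={e@B0, f@B0} | OUT={e@B0, f@B0}
  B2: | IN={a@B3, b@B3, d@B2, d@B4, e@B0, f@B0, f@B4} | OUT={a@B3, b@B2, d@B2, e@B0, f@B0, f@B4}
  B3: | IN={a@B3, a@B4, b@B2, b@B3, d@B2, d@B4, e@B0, f@B0, f@B4} | OUT={a@B3, b@B3, d@B2, d@B4, e@B0, f@B0, f@B4}
  B4: | IN={a@B3, b@B3, d@B2, d@B4, e@B0, f@B0, f@B4} | OUT={a@B4, b@B3, d@B4, e@B0, f@B4}
  B5: | IN={a@B4, b@B3, d@B4, e@B0, f@B4} | OUT={a@B4, b@B3, d@B5, e@B0, f@B5}
  B6: | IN={a@B4, b@B3, d@B5, e@B0, f@B5} | OUT={a@B4, b@B3, d@B5, e@B6, f@B5}
  B7: | IN={a@B4, b@B3, d@B5, e@B0, e@B6, f@B0, f@B5} | OUT={a@B4, b@B3, d@B5, e@B0, e@B6, f@B0, f@B5}
  B8: | IN={a@B4, b@B3, d@B5, e@B0, e@B6, f@B0, f@B5} | OUT={a@B8, b@B3, d@B5, e@B0, e@B6, f@B0, f@B5}

B0 is the boundary node: IN[B0] = {}
Applying B0's transfer function to that IN value gives OUT[B0] (row B0 above).

Answer: {e@B0, f@B0}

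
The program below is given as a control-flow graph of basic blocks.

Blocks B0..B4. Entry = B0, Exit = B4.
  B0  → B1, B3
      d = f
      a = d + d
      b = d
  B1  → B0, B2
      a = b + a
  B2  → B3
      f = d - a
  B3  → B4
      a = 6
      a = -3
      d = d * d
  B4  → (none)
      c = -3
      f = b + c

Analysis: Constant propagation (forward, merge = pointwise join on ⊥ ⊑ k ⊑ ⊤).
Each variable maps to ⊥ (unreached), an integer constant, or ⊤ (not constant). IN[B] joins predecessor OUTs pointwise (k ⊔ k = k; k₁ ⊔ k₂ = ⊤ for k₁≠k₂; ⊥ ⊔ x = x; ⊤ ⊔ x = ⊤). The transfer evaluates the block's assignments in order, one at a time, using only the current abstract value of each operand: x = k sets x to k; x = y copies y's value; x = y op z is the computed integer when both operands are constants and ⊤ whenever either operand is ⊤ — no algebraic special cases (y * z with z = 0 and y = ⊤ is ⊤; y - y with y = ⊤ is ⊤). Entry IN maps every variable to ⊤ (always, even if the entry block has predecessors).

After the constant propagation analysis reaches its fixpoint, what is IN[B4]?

Per-block solution:
  B0:   IN=(all ⊤)   OUT=(all ⊤)
  B1:   IN=(all ⊤)   OUT=(all ⊤)
  B2:   IN=(all ⊤)   OUT=(all ⊤)
  B3:   IN=(all ⊤)   OUT={a:-3; rest ⊤}
  B4:   IN={a:-3; rest ⊤}   OUT={a:-3, c:-3; rest ⊤}

Merge at B4: IN[B4] = OUT[B3] = {a: -3, b: ⊤, c: ⊤, d: ⊤, e: ⊤, f: ⊤}

Answer: {a: -3, b: ⊤, c: ⊤, d: ⊤, e: ⊤, f: ⊤}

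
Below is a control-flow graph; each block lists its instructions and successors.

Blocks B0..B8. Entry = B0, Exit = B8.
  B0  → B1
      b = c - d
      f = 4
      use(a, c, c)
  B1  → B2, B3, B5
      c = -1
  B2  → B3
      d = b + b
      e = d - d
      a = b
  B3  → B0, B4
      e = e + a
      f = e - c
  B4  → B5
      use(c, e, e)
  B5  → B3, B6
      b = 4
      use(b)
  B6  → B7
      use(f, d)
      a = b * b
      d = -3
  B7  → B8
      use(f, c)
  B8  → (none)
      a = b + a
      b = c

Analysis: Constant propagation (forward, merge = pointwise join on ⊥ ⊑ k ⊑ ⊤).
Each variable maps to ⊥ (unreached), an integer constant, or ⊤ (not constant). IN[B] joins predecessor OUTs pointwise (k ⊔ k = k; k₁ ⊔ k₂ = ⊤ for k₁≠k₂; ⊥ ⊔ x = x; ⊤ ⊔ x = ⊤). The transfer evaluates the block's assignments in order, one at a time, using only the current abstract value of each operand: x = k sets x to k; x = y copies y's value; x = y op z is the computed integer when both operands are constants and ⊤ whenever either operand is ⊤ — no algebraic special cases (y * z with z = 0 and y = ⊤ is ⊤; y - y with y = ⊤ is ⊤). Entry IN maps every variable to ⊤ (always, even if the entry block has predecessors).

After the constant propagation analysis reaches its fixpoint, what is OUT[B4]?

Per-block solution:
  B0:   IN=(all ⊤)   OUT={f:4; rest ⊤}
  B1:   IN={f:4; rest ⊤}   OUT={c:-1, f:4; rest ⊤}
  B2:   IN={c:-1, f:4; rest ⊤}   OUT={c:-1, f:4; rest ⊤}
  B3:   IN={c:-1; rest ⊤}   OUT={c:-1; rest ⊤}
  B4:   IN={c:-1; rest ⊤}   OUT={c:-1; rest ⊤}
  B5:   IN={c:-1; rest ⊤}   OUT={b:4, c:-1; rest ⊤}
  B6:   IN={b:4, c:-1; rest ⊤}   OUT={a:16, b:4, c:-1, d:-3; rest ⊤}
  B7:   IN={a:16, b:4, c:-1, d:-3; rest ⊤}   OUT={a:16, b:4, c:-1, d:-3; rest ⊤}
  B8:   IN={a:16, b:4, c:-1, d:-3; rest ⊤}   OUT={a:20, b:-1, c:-1, d:-3; rest ⊤}

Merge at B4: IN[B4] = OUT[B3] = {a: ⊤, b: ⊤, c: -1, d: ⊤, e: ⊤, f: ⊤}
Applying B4's transfer function to that IN value gives OUT[B4] (row B4 above).

Answer: {a: ⊤, b: ⊤, c: -1, d: ⊤, e: ⊤, f: ⊤}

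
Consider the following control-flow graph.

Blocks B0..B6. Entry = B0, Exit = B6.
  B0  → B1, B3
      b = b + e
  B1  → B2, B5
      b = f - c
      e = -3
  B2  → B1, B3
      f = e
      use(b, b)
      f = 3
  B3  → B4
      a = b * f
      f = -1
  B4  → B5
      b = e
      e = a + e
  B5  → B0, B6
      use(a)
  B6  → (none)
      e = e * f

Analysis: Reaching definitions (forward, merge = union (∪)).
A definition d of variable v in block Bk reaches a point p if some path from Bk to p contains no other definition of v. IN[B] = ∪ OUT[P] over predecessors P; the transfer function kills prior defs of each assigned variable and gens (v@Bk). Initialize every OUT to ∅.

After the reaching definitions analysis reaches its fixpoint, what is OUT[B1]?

Answer: {a@B3, b@B1, e@B1, f@B2, f@B3}

Trace:
Per-block solution:
  B0:   IN={a@B3, b@B1, b@B4, e@B1, e@B4, f@B2, f@B3}   OUT={a@B3, b@B0, e@B1, e@B4, f@B2, f@B3}
  B1:   IN={a@B3, b@B0, b@B1, e@B1, e@B4, f@B2, f@B3}   OUT={a@B3, b@B1, e@B1, f@B2, f@B3}
  B2:   IN={a@B3, b@B1, e@B1, f@B2, f@B3}   OUT={a@B3, b@B1, e@B1, f@B2}
  B3:   IN={a@B3, b@B0, b@B1, e@B1, e@B4, f@B2, f@B3}   OUT={a@B3, b@B0, b@B1, e@B1, e@B4, f@B3}
  B4:   IN={a@B3, b@B0, b@B1, e@B1, e@B4, f@B3}   OUT={a@B3, b@B4, e@B4, f@B3}
  B5:   IN={a@B3, b@B1, b@B4, e@B1, e@B4, f@B2, f@B3}   OUT={a@B3, b@B1, b@B4, e@B1, e@B4, f@B2, f@B3}
  B6:   IN={a@B3, b@B1, b@B4, e@B1, e@B4, f@B2, f@B3}   OUT={a@B3, b@B1, b@B4, e@B6, f@B2, f@B3}

Merge at B1: IN[B1] = OUT[B0] ⊔ OUT[B2] = {a@B3, b@B0, b@B1, e@B1, e@B4, f@B2, f@B3}
Applying B1's transfer function to that IN value gives OUT[B1] (row B1 above).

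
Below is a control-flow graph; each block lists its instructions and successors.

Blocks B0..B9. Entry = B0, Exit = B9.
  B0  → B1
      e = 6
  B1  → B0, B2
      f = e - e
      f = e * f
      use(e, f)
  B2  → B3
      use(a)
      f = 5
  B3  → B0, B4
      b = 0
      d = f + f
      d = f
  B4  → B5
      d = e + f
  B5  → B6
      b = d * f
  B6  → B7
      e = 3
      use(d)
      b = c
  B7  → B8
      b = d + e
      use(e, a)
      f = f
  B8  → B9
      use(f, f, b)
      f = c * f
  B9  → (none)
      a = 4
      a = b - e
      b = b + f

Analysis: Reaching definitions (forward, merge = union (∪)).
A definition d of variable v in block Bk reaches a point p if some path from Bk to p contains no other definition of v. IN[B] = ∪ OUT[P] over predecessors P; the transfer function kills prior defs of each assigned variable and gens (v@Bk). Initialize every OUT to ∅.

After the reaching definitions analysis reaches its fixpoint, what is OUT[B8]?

Answer: {b@B7, d@B4, e@B6, f@B8}

Trace:
Fixpoint table:
  B0:   IN={b@B3, d@B3, e@B0, f@B1, f@B2}   OUT={b@B3, d@B3, e@B0, f@B1, f@B2}
  B1:   IN={b@B3, d@B3, e@B0, f@B1, f@B2}   OUT={b@B3, d@B3, e@B0, f@B1}
  B2:   IN={b@B3, d@B3, e@B0, f@B1}   OUT={b@B3, d@B3, e@B0, f@B2}
  B3:   IN={b@B3, d@B3, e@B0, f@B2}   OUT={b@B3, d@B3, e@B0, f@B2}
  B4:   IN={b@B3, d@B3, e@B0, f@B2}   OUT={b@B3, d@B4, e@B0, f@B2}
  B5:   IN={b@B3, d@B4, e@B0, f@B2}   OUT={b@B5, d@B4, e@B0, f@B2}
  B6:   IN={b@B5, d@B4, e@B0, f@B2}   OUT={b@B6, d@B4, e@B6, f@B2}
  B7:   IN={b@B6, d@B4, e@B6, f@B2}   OUT={b@B7, d@B4, e@B6, f@B7}
  B8:   IN={b@B7, d@B4, e@B6, f@B7}   OUT={b@B7, d@B4, e@B6, f@B8}
  B9:   IN={b@B7, d@B4, e@B6, f@B8}   OUT={a@B9, b@B9, d@B4, e@B6, f@B8}

Merge at B8: IN[B8] = OUT[B7] = {b@B7, d@B4, e@B6, f@B7}
Applying B8's transfer function to that IN value gives OUT[B8] (row B8 above).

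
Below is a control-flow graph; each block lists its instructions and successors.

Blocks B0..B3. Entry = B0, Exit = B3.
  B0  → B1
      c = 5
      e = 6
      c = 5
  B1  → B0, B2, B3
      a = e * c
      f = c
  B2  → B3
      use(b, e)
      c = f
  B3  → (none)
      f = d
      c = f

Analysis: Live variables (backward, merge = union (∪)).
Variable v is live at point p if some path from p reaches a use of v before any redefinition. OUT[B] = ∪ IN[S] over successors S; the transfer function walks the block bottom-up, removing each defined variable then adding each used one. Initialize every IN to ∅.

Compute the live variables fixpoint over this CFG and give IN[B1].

Answer: {b, c, d, e}

Derivation:
Converged values:
  B0: | IN={b, d} | OUT={b, c, d, e}
  B1: | IN={b, c, d, e} | OUT={b, d, e, f}
  B2: | IN={b, d, e, f} | OUT={d}
  B3: | IN={d} | OUT={}

Merge at B1: OUT[B1] = IN[B0] ⊔ IN[B2] ⊔ IN[B3] = {b, d, e, f}
Applying B1's transfer function to that OUT value gives IN[B1] (row B1 above).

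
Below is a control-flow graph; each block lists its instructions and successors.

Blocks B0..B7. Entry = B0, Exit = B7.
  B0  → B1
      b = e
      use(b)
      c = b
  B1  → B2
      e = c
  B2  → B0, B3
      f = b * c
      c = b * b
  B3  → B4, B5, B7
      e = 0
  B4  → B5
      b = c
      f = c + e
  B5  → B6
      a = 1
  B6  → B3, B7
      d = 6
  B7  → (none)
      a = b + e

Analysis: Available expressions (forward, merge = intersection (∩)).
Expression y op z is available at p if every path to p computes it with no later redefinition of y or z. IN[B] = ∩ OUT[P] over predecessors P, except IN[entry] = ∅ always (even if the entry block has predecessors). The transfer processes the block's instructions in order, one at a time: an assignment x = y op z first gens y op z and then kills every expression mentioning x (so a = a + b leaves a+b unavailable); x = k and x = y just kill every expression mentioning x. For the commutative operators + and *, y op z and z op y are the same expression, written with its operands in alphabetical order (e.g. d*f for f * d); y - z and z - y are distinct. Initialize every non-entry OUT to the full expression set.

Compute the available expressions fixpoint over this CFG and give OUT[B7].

Answer: {b+e}

Derivation:
Converged values:
  B0: | IN={} | OUT={}
  B1: | IN={} | OUT={}
  B2: | IN={} | OUT={b*b}
  B3: | IN={} | OUT={}
  B4: | IN={} | OUT={c+e}
  B5: | IN={} | OUT={}
  B6: | IN={} | OUT={}
  B7: | IN={} | OUT={b+e}

Merge at B7: IN[B7] = OUT[B3] ∩ OUT[B6] = {}
Applying B7's transfer function to that IN value gives OUT[B7] (row B7 above).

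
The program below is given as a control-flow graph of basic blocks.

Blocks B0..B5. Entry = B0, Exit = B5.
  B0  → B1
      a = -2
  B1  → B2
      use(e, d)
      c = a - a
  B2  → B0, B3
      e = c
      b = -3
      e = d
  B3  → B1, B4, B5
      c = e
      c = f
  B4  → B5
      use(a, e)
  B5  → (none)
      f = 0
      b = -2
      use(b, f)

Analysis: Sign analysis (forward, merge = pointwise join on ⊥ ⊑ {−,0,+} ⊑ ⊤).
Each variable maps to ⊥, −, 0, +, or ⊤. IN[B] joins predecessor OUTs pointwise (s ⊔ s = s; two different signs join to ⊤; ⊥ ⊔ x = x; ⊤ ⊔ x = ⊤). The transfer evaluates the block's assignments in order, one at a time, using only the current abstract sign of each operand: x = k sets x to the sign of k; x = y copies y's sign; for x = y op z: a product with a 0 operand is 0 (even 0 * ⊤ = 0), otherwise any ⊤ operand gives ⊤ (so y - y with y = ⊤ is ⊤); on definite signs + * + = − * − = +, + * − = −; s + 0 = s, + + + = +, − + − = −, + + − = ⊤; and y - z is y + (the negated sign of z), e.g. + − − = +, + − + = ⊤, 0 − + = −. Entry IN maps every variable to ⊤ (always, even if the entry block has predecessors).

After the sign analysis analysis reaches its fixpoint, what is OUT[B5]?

Answer: {a: -, b: -, c: ⊤, d: ⊤, e: ⊤, f: 0}

Trace:
Per-block solution:
  B0: | IN=(all ⊤) | OUT={a:-; rest ⊤}
  B1: | IN={a:-; rest ⊤} | OUT={a:-; rest ⊤}
  B2: | IN={a:-; rest ⊤} | OUT={a:-, b:-; rest ⊤}
  B3: | IN={a:-, b:-; rest ⊤} | OUT={a:-, b:-; rest ⊤}
  B4: | IN={a:-, b:-; rest ⊤} | OUT={a:-, b:-; rest ⊤}
  B5: | IN={a:-, b:-; rest ⊤} | OUT={a:-, b:-, f:0; rest ⊤}

Merge at B5: IN[B5] = OUT[B3] ⊔ OUT[B4] = {a: -, b: -, c: ⊤, d: ⊤, e: ⊤, f: ⊤}
Applying B5's transfer function to that IN value gives OUT[B5] (row B5 above).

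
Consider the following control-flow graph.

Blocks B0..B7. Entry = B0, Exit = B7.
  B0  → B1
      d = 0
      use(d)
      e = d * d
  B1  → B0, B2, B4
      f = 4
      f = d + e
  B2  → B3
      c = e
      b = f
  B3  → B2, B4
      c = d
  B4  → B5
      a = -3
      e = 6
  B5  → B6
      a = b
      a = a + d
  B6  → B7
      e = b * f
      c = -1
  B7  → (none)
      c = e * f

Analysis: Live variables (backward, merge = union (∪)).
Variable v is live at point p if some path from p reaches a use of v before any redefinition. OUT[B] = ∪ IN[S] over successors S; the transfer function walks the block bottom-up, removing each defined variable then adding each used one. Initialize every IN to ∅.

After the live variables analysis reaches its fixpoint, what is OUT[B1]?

Answer: {b, d, e, f}

Trace:
Converged values:
  B0: | IN={b} | OUT={b, d, e}
  B1: | IN={b, d, e} | OUT={b, d, e, f}
  B2: | IN={d, e, f} | OUT={b, d, e, f}
  B3: | IN={b, d, e, f} | OUT={b, d, e, f}
  B4: | IN={b, d, f} | OUT={b, d, f}
  B5: | IN={b, d, f} | OUT={b, f}
  B6: | IN={b, f} | OUT={e, f}
  B7: | IN={e, f} | OUT={}

Merge at B1: OUT[B1] = IN[B0] ⊔ IN[B2] ⊔ IN[B4] = {b, d, e, f}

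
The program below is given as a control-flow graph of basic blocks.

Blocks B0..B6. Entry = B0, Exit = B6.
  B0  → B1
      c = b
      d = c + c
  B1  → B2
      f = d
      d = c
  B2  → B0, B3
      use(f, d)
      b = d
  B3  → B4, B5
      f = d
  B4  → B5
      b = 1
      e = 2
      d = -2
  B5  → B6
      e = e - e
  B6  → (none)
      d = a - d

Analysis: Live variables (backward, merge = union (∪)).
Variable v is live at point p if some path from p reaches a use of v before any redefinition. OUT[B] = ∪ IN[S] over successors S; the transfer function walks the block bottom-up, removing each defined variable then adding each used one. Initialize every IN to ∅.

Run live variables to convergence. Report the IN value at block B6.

Per-block solution:
  B0:  IN={a, b, e}  OUT={a, c, d, e}
  B1:  IN={a, c, d, e}  OUT={a, d, e, f}
  B2:  IN={a, d, e, f}  OUT={a, b, d, e}
  B3:  IN={a, d, e}  OUT={a, d, e}
  B4:  IN={a}  OUT={a, d, e}
  B5:  IN={a, d, e}  OUT={a, d}
  B6:  IN={a, d}  OUT={}

B6 is the boundary node: OUT[B6] = {}
Applying B6's transfer function to that OUT value gives IN[B6] (row B6 above).

Answer: {a, d}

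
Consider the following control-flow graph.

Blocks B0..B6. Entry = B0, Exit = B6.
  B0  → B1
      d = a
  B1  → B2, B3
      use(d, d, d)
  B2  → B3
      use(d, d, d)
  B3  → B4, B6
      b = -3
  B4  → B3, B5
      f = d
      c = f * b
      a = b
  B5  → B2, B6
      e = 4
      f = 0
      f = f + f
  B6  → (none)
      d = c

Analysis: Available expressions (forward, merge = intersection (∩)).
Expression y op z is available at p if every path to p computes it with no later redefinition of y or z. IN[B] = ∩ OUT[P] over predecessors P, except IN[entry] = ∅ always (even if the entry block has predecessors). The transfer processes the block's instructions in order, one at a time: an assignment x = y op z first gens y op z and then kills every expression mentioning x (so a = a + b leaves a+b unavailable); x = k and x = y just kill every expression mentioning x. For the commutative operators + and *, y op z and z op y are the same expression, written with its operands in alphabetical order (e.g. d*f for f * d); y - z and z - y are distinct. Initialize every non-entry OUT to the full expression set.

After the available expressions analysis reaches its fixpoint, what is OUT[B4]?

Per-block solution:
  B0: | IN={} | OUT={}
  B1: | IN={} | OUT={}
  B2: | IN={} | OUT={}
  B3: | IN={} | OUT={}
  B4: | IN={} | OUT={b*f}
  B5: | IN={b*f} | OUT={}
  B6: | IN={} | OUT={}

Merge at B4: IN[B4] = OUT[B3] = {}
Applying B4's transfer function to that IN value gives OUT[B4] (row B4 above).

Answer: {b*f}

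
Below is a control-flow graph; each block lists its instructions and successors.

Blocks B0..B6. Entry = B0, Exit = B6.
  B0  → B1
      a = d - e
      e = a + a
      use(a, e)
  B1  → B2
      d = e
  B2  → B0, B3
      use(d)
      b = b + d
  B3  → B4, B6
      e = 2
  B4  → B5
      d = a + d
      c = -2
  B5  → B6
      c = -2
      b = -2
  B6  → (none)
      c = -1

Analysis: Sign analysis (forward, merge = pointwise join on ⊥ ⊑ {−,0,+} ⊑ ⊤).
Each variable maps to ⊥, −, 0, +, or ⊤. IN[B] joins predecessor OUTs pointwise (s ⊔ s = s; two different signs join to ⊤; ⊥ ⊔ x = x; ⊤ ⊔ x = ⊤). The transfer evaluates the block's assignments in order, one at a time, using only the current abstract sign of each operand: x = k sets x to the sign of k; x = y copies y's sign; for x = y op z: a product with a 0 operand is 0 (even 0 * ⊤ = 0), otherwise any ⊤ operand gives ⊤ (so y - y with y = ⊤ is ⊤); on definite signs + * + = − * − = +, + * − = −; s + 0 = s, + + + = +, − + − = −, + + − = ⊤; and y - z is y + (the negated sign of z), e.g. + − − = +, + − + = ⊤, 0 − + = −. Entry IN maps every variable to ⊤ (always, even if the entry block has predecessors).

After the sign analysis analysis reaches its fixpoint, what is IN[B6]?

Fixpoint table:
  B0: | IN=(all ⊤) | OUT=(all ⊤)
  B1: | IN=(all ⊤) | OUT=(all ⊤)
  B2: | IN=(all ⊤) | OUT=(all ⊤)
  B3: | IN=(all ⊤) | OUT={e:+; rest ⊤}
  B4: | IN={e:+; rest ⊤} | OUT={c:-, e:+; rest ⊤}
  B5: | IN={c:-, e:+; rest ⊤} | OUT={b:-, c:-, e:+; rest ⊤}
  B6: | IN={e:+; rest ⊤} | OUT={c:-, e:+; rest ⊤}

Merge at B6: IN[B6] = OUT[B3] ⊔ OUT[B5] = {a: ⊤, b: ⊤, c: ⊤, d: ⊤, e: +, f: ⊤}

Answer: {a: ⊤, b: ⊤, c: ⊤, d: ⊤, e: +, f: ⊤}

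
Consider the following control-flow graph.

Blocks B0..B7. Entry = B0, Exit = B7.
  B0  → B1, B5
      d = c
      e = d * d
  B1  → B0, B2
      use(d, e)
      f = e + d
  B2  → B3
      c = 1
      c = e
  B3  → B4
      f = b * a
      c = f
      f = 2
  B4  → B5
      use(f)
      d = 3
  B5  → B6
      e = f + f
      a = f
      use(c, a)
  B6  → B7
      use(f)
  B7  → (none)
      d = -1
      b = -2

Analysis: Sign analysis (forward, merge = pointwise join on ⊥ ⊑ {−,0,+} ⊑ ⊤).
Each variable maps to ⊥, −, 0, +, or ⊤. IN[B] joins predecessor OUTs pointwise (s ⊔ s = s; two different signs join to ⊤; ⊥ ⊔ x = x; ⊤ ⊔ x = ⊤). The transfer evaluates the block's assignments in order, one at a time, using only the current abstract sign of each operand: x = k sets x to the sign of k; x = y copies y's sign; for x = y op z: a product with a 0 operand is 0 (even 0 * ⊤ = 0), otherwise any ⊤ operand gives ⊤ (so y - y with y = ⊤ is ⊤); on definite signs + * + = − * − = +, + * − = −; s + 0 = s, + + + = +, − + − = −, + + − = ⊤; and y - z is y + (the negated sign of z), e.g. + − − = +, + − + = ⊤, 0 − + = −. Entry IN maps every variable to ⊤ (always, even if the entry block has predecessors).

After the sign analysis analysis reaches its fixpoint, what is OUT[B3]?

Answer: {a: ⊤, b: ⊤, c: ⊤, d: ⊤, e: ⊤, f: +}

Trace:
Fixpoint table:
  B0:  IN=(all ⊤)  OUT=(all ⊤)
  B1:  IN=(all ⊤)  OUT=(all ⊤)
  B2:  IN=(all ⊤)  OUT=(all ⊤)
  B3:  IN=(all ⊤)  OUT={f:+; rest ⊤}
  B4:  IN={f:+; rest ⊤}  OUT={d:+, f:+; rest ⊤}
  B5:  IN=(all ⊤)  OUT=(all ⊤)
  B6:  IN=(all ⊤)  OUT=(all ⊤)
  B7:  IN=(all ⊤)  OUT={b:-, d:-; rest ⊤}

Merge at B3: IN[B3] = OUT[B2] = {a: ⊤, b: ⊤, c: ⊤, d: ⊤, e: ⊤, f: ⊤}
Applying B3's transfer function to that IN value gives OUT[B3] (row B3 above).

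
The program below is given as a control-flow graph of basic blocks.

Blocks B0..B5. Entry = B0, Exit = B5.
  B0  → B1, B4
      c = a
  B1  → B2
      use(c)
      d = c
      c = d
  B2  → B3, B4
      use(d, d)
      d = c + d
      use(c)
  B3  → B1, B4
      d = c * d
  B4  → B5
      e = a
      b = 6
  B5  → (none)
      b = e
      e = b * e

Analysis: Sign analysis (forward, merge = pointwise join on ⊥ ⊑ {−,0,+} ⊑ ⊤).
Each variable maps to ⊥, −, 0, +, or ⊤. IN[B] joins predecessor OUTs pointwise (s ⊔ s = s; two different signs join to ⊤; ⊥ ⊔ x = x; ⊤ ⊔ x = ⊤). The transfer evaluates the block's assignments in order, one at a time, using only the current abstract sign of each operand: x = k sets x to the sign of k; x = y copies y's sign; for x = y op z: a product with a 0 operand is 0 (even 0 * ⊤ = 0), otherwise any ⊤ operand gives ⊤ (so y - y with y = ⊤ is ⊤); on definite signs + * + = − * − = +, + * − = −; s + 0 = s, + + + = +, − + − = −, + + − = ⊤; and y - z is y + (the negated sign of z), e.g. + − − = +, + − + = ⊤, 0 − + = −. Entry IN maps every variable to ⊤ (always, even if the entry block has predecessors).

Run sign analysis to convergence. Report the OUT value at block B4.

Converged values:
  B0:   IN=(all ⊤)   OUT=(all ⊤)
  B1:   IN=(all ⊤)   OUT=(all ⊤)
  B2:   IN=(all ⊤)   OUT=(all ⊤)
  B3:   IN=(all ⊤)   OUT=(all ⊤)
  B4:   IN=(all ⊤)   OUT={b:+; rest ⊤}
  B5:   IN={b:+; rest ⊤}   OUT=(all ⊤)

Merge at B4: IN[B4] = OUT[B0] ⊔ OUT[B2] ⊔ OUT[B3] = {a: ⊤, b: ⊤, c: ⊤, d: ⊤, e: ⊤, f: ⊤}
Applying B4's transfer function to that IN value gives OUT[B4] (row B4 above).

Answer: {a: ⊤, b: +, c: ⊤, d: ⊤, e: ⊤, f: ⊤}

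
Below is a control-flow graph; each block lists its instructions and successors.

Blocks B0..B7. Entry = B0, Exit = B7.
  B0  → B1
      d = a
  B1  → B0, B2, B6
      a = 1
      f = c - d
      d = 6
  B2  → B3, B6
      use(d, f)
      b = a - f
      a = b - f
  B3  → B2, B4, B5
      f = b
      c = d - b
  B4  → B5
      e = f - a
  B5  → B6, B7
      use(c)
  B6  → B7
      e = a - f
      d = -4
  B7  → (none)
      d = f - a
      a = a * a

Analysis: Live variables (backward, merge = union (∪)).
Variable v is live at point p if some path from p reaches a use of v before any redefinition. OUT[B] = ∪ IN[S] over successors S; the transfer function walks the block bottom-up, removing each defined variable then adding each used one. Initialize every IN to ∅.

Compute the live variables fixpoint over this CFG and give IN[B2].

Converged values:
  B0:   IN={a, c}   OUT={c, d}
  B1:   IN={c, d}   OUT={a, c, d, f}
  B2:   IN={a, d, f}   OUT={a, b, d, f}
  B3:   IN={a, b, d}   OUT={a, c, d, f}
  B4:   IN={a, c, f}   OUT={a, c, f}
  B5:   IN={a, c, f}   OUT={a, f}
  B6:   IN={a, f}   OUT={a, f}
  B7:   IN={a, f}   OUT={}

Merge at B2: OUT[B2] = IN[B3] ⊔ IN[B6] = {a, b, d, f}
Applying B2's transfer function to that OUT value gives IN[B2] (row B2 above).

Answer: {a, d, f}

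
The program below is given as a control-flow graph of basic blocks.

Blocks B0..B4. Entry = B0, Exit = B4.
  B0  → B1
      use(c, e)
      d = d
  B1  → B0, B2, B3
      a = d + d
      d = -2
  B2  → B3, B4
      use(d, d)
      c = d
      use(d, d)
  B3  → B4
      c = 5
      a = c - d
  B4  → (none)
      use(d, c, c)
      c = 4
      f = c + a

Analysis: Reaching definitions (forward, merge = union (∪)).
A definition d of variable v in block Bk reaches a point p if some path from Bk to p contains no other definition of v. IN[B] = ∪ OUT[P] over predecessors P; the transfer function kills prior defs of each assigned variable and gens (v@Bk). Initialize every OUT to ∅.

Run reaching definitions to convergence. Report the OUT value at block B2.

Converged values:
  B0:   IN={a@B1, d@B1}   OUT={a@B1, d@B0}
  B1:   IN={a@B1, d@B0}   OUT={a@B1, d@B1}
  B2:   IN={a@B1, d@B1}   OUT={a@B1, c@B2, d@B1}
  B3:   IN={a@B1, c@B2, d@B1}   OUT={a@B3, c@B3, d@B1}
  B4:   IN={a@B1, a@B3, c@B2, c@B3, d@B1}   OUT={a@B1, a@B3, c@B4, d@B1, f@B4}

Merge at B2: IN[B2] = OUT[B1] = {a@B1, d@B1}
Applying B2's transfer function to that IN value gives OUT[B2] (row B2 above).

Answer: {a@B1, c@B2, d@B1}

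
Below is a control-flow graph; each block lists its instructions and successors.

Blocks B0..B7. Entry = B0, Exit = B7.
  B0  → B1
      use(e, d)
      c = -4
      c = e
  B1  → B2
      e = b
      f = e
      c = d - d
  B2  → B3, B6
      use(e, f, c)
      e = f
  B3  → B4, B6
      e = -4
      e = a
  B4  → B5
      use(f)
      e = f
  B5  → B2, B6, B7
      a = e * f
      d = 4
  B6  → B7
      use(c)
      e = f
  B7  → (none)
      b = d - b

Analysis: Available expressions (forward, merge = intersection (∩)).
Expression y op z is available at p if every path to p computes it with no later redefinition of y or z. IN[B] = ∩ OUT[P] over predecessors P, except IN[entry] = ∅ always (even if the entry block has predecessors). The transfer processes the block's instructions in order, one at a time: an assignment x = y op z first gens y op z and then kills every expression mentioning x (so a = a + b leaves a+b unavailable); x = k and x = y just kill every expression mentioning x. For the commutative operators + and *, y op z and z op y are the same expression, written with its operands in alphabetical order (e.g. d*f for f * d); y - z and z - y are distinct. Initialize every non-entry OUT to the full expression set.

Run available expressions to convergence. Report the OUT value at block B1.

Fixpoint table:
  B0:  IN={}  OUT={}
  B1:  IN={}  OUT={d-d}
  B2:  IN={}  OUT={}
  B3:  IN={}  OUT={}
  B4:  IN={}  OUT={}
  B5:  IN={}  OUT={e*f}
  B6:  IN={}  OUT={}
  B7:  IN={}  OUT={}

Merge at B1: IN[B1] = OUT[B0] = {}
Applying B1's transfer function to that IN value gives OUT[B1] (row B1 above).

Answer: {d-d}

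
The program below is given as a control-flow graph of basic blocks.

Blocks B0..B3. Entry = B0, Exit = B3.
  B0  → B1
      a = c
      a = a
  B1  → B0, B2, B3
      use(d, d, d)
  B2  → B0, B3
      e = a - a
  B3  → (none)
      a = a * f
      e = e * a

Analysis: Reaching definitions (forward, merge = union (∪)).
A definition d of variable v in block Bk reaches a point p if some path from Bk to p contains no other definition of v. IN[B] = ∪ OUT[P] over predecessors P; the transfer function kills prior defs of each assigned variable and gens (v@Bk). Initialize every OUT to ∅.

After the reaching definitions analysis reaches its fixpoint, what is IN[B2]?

Answer: {a@B0, e@B2}

Trace:
Per-block solution:
  B0: | IN={a@B0, e@B2} | OUT={a@B0, e@B2}
  B1: | IN={a@B0, e@B2} | OUT={a@B0, e@B2}
  B2: | IN={a@B0, e@B2} | OUT={a@B0, e@B2}
  B3: | IN={a@B0, e@B2} | OUT={a@B3, e@B3}

Merge at B2: IN[B2] = OUT[B1] = {a@B0, e@B2}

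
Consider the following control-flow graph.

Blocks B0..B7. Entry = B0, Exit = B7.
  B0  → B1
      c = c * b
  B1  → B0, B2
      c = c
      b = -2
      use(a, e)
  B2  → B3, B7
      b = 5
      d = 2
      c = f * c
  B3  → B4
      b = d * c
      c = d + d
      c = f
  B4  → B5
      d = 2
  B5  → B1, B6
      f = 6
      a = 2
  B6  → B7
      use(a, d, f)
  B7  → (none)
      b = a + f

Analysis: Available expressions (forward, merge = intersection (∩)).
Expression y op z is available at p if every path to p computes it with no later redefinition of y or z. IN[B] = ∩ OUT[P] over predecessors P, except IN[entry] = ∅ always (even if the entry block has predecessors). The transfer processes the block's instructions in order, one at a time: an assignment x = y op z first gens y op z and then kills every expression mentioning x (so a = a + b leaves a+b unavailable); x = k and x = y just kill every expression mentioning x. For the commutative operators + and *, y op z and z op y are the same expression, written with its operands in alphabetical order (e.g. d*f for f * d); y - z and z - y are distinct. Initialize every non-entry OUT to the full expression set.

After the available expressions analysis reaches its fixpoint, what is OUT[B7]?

Per-block solution:
  B0: | IN={} | OUT={}
  B1: | IN={} | OUT={}
  B2: | IN={} | OUT={}
  B3: | IN={} | OUT={d+d}
  B4: | IN={d+d} | OUT={}
  B5: | IN={} | OUT={}
  B6: | IN={} | OUT={}
  B7: | IN={} | OUT={a+f}

Merge at B7: IN[B7] = OUT[B2] ∩ OUT[B6] = {}
Applying B7's transfer function to that IN value gives OUT[B7] (row B7 above).

Answer: {a+f}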